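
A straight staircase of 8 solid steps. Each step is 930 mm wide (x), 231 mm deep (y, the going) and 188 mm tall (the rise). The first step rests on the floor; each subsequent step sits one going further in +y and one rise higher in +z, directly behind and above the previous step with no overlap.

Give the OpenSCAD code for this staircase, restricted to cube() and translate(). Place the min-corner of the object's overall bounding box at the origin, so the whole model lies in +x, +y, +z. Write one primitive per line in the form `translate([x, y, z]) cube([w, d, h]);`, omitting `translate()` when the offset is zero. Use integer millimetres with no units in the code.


cube([930, 231, 188]);
translate([0, 231, 188]) cube([930, 231, 188]);
translate([0, 462, 376]) cube([930, 231, 188]);
translate([0, 693, 564]) cube([930, 231, 188]);
translate([0, 924, 752]) cube([930, 231, 188]);
translate([0, 1155, 940]) cube([930, 231, 188]);
translate([0, 1386, 1128]) cube([930, 231, 188]);
translate([0, 1617, 1316]) cube([930, 231, 188]);


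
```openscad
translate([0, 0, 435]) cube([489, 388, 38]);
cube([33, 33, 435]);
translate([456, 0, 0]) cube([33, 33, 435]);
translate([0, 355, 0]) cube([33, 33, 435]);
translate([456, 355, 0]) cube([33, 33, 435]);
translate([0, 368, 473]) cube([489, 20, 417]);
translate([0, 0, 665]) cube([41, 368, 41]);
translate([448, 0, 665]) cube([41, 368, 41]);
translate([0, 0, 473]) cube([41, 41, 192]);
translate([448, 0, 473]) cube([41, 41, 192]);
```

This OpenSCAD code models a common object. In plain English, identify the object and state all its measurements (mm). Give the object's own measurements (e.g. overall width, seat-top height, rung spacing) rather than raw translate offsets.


A chair. The seat is a 489×388×38 mm slab with its top at z = 473 mm, on four 33×33 mm corner legs (flush with the seat edges, standing on z = 0). A flat backrest 20 mm thick, 417 mm tall, spans the full seat width and rises from the seat top along its +y edge, rear face flush with the rear of the seat. Two armrests of 41×41 mm section run along each side from the seat's front edge to the front of the backrest, top faces 233 mm above the seat top and outer faces flush with the seat's x-edges; a 41×41 mm post under the front of each armrest stands on the seat at the front corner.


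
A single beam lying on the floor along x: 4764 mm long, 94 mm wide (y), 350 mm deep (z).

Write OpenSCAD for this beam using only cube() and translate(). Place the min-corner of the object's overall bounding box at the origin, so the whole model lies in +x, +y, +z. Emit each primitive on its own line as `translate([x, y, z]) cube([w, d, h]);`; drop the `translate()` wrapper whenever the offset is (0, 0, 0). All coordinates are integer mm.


cube([4764, 94, 350]);


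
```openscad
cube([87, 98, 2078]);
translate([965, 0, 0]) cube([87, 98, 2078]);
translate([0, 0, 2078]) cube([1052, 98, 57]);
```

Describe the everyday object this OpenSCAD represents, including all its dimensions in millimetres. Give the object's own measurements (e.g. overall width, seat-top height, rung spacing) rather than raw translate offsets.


A door frame. The clear opening is 878 mm wide and 2078 mm high. Two 87 mm wide jambs, 98 mm deep, stand either side of the opening from the floor to the top of the opening. A 57 mm thick head sits across the top of both jambs, spanning the full outside width of the frame.


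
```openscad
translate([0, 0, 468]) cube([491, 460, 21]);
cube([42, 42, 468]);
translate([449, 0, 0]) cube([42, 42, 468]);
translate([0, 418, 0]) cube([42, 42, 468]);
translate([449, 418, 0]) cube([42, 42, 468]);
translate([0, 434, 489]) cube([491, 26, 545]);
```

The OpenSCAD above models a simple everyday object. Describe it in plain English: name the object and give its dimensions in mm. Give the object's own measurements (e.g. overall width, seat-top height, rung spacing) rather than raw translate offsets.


A chair. The seat is a 491×460×21 mm slab with its top at z = 489 mm, on four 42×42 mm corner legs (flush with the seat edges, standing on z = 0). A flat backrest 26 mm thick, 545 mm tall, spans the full seat width and rises from the seat top along its +y edge, rear face flush with the rear of the seat.


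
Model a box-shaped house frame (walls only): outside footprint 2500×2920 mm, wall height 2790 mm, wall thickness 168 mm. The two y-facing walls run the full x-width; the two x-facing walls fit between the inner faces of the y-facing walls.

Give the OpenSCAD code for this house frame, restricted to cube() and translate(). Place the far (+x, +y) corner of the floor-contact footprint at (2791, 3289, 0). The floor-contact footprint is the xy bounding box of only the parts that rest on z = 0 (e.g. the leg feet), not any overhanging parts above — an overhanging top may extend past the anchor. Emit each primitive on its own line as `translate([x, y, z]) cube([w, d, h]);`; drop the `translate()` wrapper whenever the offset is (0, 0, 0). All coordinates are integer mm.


translate([291, 369, 0]) cube([2500, 168, 2790]);
translate([291, 3121, 0]) cube([2500, 168, 2790]);
translate([291, 537, 0]) cube([168, 2584, 2790]);
translate([2623, 537, 0]) cube([168, 2584, 2790]);


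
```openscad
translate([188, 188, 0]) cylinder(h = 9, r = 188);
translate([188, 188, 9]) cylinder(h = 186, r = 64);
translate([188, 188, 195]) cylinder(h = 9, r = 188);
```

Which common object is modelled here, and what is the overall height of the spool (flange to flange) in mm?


A spool. The overall height is 204 mm.

Three coaxial cylinders, large–small–large — a spool. Two 9 mm flanges and a 186 mm core give 9 + 186 + 9 = 204 mm.


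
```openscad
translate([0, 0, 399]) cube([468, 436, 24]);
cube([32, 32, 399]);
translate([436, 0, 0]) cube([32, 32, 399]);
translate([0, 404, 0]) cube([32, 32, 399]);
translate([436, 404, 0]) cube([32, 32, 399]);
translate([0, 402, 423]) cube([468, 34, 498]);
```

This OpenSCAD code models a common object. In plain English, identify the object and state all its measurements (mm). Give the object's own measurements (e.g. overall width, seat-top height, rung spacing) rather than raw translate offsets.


A chair. The seat is a 468×436×24 mm slab with its top at z = 423 mm, on four 32×32 mm corner legs (flush with the seat edges, standing on z = 0). A flat backrest 34 mm thick, 498 mm tall, spans the full seat width and rises from the seat top along its +y edge, rear face flush with the rear of the seat.


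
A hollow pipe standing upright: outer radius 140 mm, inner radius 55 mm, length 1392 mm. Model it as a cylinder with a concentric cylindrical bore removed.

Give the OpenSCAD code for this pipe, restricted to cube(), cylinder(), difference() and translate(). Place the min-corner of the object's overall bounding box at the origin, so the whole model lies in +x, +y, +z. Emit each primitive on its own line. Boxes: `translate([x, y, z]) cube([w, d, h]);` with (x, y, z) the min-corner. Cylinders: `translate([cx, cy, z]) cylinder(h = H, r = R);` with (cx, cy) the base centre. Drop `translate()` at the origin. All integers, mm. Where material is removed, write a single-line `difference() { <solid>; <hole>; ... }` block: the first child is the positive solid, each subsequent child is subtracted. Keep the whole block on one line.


difference() { translate([140, 140, 0]) cylinder(h = 1392, r = 140); translate([140, 140, 0]) cylinder(h = 1392, r = 55); }


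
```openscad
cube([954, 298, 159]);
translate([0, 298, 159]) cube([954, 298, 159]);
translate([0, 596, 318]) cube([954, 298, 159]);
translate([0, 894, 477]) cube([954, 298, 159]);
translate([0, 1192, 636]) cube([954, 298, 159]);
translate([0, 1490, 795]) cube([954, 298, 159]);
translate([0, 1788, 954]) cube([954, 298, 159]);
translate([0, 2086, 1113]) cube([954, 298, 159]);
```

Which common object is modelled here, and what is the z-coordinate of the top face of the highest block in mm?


A staircase. The total rise is 1272 mm.

8 identical blocks, each offset up and back from the previous — a staircase. Each step is 159 mm tall and there are 8 of them, so the total rise is 8 × 159 = 1272 mm.


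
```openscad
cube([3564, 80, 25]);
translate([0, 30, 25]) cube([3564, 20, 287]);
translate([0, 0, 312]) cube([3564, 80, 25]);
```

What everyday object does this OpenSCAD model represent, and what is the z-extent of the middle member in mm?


An I-beam. The web height is 287 mm.

Two wide flanges with a thin centred web — an I-beam. Overall 337 mm minus two 25 mm flanges gives a web of 337 − 2·25 = 287 mm.


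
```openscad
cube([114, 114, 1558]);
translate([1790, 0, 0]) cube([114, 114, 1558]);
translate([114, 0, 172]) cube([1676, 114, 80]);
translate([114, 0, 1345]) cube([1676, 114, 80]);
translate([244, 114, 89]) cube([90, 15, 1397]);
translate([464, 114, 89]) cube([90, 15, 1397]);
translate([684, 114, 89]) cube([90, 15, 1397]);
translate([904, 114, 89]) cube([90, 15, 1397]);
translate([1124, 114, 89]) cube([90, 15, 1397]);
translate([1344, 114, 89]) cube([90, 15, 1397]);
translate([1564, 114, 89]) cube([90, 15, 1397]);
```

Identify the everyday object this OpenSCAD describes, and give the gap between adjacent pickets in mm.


A fence section. The picket gap is 130 mm.

Two posts, two rails, 7 pickets — a fence section. Span 1676 mm holds 7 pickets of 90 mm with 8 equal gaps: ⌊(1676 − 7·90) / 8⌋ = 130 mm.


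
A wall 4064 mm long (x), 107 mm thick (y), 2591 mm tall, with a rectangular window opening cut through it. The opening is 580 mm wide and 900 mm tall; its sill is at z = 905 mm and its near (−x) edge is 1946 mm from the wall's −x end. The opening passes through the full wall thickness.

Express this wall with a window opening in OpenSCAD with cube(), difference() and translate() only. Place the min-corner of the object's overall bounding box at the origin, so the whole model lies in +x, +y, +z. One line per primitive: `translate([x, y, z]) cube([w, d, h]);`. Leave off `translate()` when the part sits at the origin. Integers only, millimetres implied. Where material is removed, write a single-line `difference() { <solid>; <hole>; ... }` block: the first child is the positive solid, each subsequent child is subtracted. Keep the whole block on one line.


difference() { cube([4064, 107, 2591]); translate([1946, 0, 905]) cube([580, 107, 900]); }


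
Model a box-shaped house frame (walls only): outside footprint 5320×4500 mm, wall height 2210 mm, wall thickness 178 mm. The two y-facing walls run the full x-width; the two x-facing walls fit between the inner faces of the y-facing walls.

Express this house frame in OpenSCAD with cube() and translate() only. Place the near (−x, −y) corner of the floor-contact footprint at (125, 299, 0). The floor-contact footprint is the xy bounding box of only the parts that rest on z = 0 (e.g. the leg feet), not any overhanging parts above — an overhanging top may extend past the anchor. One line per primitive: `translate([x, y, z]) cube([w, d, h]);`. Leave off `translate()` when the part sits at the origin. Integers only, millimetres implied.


translate([125, 299, 0]) cube([5320, 178, 2210]);
translate([125, 4621, 0]) cube([5320, 178, 2210]);
translate([125, 477, 0]) cube([178, 4144, 2210]);
translate([5267, 477, 0]) cube([178, 4144, 2210]);


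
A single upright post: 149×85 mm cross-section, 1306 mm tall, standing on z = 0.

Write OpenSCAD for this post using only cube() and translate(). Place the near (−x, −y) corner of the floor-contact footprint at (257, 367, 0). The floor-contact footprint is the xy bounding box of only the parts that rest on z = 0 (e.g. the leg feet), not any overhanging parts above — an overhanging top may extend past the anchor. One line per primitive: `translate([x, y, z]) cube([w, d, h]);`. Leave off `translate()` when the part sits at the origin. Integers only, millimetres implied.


translate([257, 367, 0]) cube([149, 85, 1306]);


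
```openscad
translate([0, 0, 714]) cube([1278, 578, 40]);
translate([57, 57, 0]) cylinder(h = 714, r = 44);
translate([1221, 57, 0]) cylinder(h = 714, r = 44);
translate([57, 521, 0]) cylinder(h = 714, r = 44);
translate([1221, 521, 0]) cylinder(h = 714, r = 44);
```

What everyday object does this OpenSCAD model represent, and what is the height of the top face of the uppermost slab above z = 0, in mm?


A table. The table height is 754 mm.

A 1278×578×40 slab sits at z = 714 on four Ø88 mm round legs — a table. The top surface is at 714 + 40 = 754 mm.


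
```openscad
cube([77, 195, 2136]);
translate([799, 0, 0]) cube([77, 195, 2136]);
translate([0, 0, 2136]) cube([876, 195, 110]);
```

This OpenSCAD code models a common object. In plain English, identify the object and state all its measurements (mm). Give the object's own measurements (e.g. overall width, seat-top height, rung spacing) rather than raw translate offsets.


A door frame. The clear opening is 722 mm wide and 2136 mm high. Two 77 mm wide jambs, 195 mm deep, stand either side of the opening from the floor to the top of the opening. A 110 mm thick head sits across the top of both jambs, spanning the full outside width of the frame.


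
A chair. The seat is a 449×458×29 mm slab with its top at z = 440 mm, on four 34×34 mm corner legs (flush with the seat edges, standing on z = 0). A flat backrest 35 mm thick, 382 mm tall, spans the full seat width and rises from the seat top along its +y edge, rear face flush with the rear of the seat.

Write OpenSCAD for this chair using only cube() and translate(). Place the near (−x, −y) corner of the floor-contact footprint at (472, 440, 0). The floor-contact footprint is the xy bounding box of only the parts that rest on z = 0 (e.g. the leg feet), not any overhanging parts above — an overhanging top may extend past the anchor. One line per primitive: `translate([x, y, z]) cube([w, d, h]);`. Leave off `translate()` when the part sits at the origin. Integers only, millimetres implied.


translate([472, 440, 411]) cube([449, 458, 29]);
translate([472, 440, 0]) cube([34, 34, 411]);
translate([887, 440, 0]) cube([34, 34, 411]);
translate([472, 864, 0]) cube([34, 34, 411]);
translate([887, 864, 0]) cube([34, 34, 411]);
translate([472, 863, 440]) cube([449, 35, 382]);


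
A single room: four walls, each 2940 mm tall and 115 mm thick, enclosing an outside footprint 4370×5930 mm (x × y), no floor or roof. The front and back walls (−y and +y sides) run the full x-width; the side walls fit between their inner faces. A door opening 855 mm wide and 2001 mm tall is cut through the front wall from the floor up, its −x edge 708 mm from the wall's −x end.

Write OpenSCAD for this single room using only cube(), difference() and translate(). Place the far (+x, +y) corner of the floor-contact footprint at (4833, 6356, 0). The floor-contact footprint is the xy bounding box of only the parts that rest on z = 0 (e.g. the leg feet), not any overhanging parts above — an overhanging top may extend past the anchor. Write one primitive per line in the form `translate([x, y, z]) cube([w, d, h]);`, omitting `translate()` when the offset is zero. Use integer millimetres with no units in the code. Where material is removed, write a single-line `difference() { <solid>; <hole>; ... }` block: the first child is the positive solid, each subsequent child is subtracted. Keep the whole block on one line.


difference() { translate([463, 426, 0]) cube([4370, 115, 2940]); translate([1171, 426, 0]) cube([855, 115, 2001]); }
translate([463, 6241, 0]) cube([4370, 115, 2940]);
translate([463, 541, 0]) cube([115, 5700, 2940]);
translate([4718, 541, 0]) cube([115, 5700, 2940]);


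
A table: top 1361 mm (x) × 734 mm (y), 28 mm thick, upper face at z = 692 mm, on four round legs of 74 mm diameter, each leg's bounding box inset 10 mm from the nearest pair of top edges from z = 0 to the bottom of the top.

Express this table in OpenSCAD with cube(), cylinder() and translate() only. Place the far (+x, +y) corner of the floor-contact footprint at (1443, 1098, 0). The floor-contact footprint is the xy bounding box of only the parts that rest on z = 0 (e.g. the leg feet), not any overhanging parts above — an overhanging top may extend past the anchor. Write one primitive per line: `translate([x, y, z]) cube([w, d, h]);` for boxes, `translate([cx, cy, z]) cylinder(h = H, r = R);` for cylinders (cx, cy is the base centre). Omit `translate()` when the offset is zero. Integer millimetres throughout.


translate([92, 374, 664]) cube([1361, 734, 28]);
translate([139, 421, 0]) cylinder(h = 664, r = 37);
translate([1406, 421, 0]) cylinder(h = 664, r = 37);
translate([139, 1061, 0]) cylinder(h = 664, r = 37);
translate([1406, 1061, 0]) cylinder(h = 664, r = 37);


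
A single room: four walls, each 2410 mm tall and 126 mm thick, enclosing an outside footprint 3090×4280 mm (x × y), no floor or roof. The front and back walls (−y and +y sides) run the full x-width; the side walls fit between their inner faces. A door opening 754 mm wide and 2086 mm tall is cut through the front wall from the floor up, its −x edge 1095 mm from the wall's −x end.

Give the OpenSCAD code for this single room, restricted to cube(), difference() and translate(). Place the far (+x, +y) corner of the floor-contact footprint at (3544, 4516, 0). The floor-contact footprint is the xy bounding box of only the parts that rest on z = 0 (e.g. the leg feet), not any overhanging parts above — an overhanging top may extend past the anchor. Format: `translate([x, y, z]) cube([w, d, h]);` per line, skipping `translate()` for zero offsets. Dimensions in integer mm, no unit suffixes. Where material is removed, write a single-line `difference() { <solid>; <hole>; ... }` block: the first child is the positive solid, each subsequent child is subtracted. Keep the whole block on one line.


difference() { translate([454, 236, 0]) cube([3090, 126, 2410]); translate([1549, 236, 0]) cube([754, 126, 2086]); }
translate([454, 4390, 0]) cube([3090, 126, 2410]);
translate([454, 362, 0]) cube([126, 4028, 2410]);
translate([3418, 362, 0]) cube([126, 4028, 2410]);


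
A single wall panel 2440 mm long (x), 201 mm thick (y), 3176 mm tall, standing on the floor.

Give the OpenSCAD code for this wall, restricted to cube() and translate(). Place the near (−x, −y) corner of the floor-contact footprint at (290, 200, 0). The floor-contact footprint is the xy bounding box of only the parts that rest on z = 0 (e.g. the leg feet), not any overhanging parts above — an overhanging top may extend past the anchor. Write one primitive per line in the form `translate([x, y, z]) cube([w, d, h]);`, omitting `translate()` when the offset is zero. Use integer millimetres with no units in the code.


translate([290, 200, 0]) cube([2440, 201, 3176]);


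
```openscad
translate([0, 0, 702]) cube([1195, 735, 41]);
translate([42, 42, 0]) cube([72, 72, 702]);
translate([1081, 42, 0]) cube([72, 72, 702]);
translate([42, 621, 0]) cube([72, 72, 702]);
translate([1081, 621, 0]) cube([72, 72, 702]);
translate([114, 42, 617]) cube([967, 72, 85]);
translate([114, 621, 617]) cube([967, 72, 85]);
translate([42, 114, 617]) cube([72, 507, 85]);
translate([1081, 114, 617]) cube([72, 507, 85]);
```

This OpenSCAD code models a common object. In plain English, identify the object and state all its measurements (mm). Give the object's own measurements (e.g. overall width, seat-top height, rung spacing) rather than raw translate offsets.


A rectangular dining table. The top is 1195×735×41 mm with its upper surface at z = 743 mm. It stands on four 72×72 mm square legs, each inset 42 mm from the nearest pair of top edges, running from the floor to the underside of the top. Four apron rails, 72 mm thick and 85 mm tall, run between adjacent legs with their top edges flush with the underside of the top and their outer faces flush with the legs' outer faces.


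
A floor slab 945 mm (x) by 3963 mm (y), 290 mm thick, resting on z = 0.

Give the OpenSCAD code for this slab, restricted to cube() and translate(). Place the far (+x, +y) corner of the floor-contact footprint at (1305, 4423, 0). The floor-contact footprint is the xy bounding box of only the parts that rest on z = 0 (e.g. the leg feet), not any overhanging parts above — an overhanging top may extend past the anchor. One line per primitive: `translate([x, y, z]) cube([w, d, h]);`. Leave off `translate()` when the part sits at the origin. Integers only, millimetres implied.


translate([360, 460, 0]) cube([945, 3963, 290]);


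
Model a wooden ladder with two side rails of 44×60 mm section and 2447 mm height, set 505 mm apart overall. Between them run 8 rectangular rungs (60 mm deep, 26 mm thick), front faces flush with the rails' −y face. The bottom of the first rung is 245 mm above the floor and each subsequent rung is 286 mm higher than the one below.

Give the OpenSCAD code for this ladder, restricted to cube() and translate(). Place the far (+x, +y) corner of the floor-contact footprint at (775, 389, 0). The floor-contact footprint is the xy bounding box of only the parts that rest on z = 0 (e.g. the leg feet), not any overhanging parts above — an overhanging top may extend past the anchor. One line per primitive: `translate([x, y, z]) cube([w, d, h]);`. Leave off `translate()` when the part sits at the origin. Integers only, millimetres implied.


// rung span = 505 - 2*44 = 417
// rung[k] z = 245 + k*286
translate([270, 329, 0]) cube([44, 60, 2447]);
translate([731, 329, 0]) cube([44, 60, 2447]);
translate([314, 329, 245]) cube([417, 60, 26]);
translate([314, 329, 531]) cube([417, 60, 26]);
translate([314, 329, 817]) cube([417, 60, 26]);
translate([314, 329, 1103]) cube([417, 60, 26]);
translate([314, 329, 1389]) cube([417, 60, 26]);
translate([314, 329, 1675]) cube([417, 60, 26]);
translate([314, 329, 1961]) cube([417, 60, 26]);
translate([314, 329, 2247]) cube([417, 60, 26]);


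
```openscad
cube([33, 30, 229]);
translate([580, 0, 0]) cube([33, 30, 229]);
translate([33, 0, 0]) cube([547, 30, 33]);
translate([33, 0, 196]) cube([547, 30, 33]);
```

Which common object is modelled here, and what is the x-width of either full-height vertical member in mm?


A picture frame. The border width is 33 mm.

Four thin pieces enclosing a rectangular opening — a picture frame. The two full-height stiles are 229 mm tall; the top rail sits at z = 196 and is 33 mm tall, so the border above the opening is 229 − 196 = 33 mm, matching the stile x-width.


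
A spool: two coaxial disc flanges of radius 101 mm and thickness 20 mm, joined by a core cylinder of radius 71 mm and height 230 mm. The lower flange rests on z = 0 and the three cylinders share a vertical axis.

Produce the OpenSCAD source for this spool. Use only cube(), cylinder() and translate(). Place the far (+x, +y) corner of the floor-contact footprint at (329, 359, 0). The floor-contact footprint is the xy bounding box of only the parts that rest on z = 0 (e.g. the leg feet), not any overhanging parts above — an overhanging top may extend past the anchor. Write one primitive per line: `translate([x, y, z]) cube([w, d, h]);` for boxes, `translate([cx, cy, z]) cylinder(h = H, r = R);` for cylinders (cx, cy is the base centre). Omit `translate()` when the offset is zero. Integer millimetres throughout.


translate([228, 258, 0]) cylinder(h = 20, r = 101);
translate([228, 258, 20]) cylinder(h = 230, r = 71);
translate([228, 258, 250]) cylinder(h = 20, r = 101);


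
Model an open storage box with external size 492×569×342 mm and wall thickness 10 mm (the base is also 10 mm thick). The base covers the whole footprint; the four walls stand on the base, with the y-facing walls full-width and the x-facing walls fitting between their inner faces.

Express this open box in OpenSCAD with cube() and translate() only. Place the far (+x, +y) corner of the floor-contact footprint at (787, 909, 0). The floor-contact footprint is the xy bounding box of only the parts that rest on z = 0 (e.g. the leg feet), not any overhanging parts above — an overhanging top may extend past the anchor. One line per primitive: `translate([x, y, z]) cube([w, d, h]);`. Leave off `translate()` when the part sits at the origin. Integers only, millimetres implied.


translate([295, 340, 0]) cube([492, 569, 10]);
translate([295, 340, 10]) cube([492, 10, 332]);
translate([295, 899, 10]) cube([492, 10, 332]);
translate([295, 350, 10]) cube([10, 549, 332]);
translate([777, 350, 10]) cube([10, 549, 332]);


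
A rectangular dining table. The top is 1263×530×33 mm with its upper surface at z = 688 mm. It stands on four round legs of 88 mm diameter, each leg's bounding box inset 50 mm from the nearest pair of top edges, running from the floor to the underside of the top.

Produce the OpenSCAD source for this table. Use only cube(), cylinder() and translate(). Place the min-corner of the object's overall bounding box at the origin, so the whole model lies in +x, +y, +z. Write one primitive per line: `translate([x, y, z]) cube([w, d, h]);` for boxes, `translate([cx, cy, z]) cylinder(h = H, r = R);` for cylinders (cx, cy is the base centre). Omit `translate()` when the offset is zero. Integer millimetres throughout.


// leg_h = 688 - 33 = 655
translate([0, 0, 655]) cube([1263, 530, 33]);
translate([94, 94, 0]) cylinder(h = 655, r = 44);
translate([1169, 94, 0]) cylinder(h = 655, r = 44);
translate([94, 436, 0]) cylinder(h = 655, r = 44);
translate([1169, 436, 0]) cylinder(h = 655, r = 44);


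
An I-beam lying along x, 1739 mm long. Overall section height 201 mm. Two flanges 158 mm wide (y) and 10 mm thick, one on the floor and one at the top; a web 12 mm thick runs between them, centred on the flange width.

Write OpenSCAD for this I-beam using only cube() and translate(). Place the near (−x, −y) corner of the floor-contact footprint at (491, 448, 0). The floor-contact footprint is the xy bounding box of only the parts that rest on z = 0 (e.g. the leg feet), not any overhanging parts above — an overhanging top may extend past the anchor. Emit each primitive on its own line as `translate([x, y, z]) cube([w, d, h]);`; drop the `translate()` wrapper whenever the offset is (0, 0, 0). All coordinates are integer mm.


translate([491, 448, 0]) cube([1739, 158, 10]);
translate([491, 521, 10]) cube([1739, 12, 181]);
translate([491, 448, 191]) cube([1739, 158, 10]);


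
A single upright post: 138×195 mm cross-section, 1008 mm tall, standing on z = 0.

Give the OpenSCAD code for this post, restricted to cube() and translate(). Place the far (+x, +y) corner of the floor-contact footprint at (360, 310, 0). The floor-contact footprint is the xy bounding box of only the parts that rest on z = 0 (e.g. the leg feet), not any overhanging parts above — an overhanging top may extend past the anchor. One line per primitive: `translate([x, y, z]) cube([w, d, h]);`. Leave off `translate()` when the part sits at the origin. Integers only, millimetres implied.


translate([222, 115, 0]) cube([138, 195, 1008]);


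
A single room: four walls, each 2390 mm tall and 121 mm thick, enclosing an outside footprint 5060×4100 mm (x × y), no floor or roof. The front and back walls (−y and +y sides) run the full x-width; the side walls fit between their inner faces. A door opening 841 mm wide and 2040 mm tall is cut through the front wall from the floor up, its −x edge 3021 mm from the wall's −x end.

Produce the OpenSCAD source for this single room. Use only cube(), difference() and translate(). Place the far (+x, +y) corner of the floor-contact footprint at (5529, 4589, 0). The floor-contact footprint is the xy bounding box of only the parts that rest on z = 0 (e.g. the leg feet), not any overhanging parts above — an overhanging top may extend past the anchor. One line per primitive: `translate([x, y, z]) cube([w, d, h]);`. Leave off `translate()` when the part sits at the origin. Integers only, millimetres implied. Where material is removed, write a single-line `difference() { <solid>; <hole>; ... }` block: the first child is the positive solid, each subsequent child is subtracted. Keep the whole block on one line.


difference() { translate([469, 489, 0]) cube([5060, 121, 2390]); translate([3490, 489, 0]) cube([841, 121, 2040]); }
translate([469, 4468, 0]) cube([5060, 121, 2390]);
translate([469, 610, 0]) cube([121, 3858, 2390]);
translate([5408, 610, 0]) cube([121, 3858, 2390]);


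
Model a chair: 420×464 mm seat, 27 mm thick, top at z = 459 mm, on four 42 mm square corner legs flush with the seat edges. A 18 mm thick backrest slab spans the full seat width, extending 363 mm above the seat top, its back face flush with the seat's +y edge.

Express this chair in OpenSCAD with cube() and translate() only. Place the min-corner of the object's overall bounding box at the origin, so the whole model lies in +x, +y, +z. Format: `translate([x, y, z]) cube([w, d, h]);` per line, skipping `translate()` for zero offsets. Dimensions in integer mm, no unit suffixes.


translate([0, 0, 432]) cube([420, 464, 27]);
cube([42, 42, 432]);
translate([378, 0, 0]) cube([42, 42, 432]);
translate([0, 422, 0]) cube([42, 42, 432]);
translate([378, 422, 0]) cube([42, 42, 432]);
translate([0, 446, 459]) cube([420, 18, 363]);


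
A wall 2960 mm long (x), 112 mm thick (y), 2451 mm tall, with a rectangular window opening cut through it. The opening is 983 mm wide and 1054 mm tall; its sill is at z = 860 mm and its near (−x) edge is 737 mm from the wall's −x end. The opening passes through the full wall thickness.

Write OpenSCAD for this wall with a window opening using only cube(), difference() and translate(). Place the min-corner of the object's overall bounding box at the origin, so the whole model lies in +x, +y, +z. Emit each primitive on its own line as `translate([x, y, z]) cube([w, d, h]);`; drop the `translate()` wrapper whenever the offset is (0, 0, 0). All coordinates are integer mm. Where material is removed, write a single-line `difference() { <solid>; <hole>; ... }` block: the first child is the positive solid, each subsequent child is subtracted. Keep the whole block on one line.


difference() { cube([2960, 112, 2451]); translate([737, 0, 860]) cube([983, 112, 1054]); }


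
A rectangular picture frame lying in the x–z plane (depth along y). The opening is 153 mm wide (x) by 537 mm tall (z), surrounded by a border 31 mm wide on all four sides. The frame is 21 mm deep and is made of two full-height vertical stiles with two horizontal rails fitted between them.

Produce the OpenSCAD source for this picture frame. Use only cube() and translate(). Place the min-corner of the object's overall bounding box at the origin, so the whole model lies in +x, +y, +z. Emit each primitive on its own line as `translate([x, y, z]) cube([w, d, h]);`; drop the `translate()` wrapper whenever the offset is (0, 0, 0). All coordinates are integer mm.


cube([31, 21, 599]);
translate([184, 0, 0]) cube([31, 21, 599]);
translate([31, 0, 0]) cube([153, 21, 31]);
translate([31, 0, 568]) cube([153, 21, 31]);


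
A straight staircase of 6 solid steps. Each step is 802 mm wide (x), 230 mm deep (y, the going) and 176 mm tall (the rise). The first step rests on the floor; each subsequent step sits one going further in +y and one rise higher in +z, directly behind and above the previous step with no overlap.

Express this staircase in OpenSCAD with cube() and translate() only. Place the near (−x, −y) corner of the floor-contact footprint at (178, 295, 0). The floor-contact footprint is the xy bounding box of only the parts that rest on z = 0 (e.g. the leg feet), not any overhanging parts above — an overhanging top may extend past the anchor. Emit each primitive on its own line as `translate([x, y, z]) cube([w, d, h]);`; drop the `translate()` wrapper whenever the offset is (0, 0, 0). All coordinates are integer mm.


translate([178, 295, 0]) cube([802, 230, 176]);
translate([178, 525, 176]) cube([802, 230, 176]);
translate([178, 755, 352]) cube([802, 230, 176]);
translate([178, 985, 528]) cube([802, 230, 176]);
translate([178, 1215, 704]) cube([802, 230, 176]);
translate([178, 1445, 880]) cube([802, 230, 176]);


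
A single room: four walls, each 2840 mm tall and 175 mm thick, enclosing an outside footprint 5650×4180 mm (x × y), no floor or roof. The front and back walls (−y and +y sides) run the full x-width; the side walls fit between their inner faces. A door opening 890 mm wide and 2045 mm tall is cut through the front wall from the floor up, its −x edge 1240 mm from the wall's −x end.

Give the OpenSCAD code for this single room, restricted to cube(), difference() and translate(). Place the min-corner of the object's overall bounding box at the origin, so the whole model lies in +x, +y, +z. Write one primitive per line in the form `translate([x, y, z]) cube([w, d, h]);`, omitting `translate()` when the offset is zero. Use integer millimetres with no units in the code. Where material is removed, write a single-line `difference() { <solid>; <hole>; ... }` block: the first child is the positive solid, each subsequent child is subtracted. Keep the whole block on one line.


difference() { cube([5650, 175, 2840]); translate([1240, 0, 0]) cube([890, 175, 2045]); }
translate([0, 4005, 0]) cube([5650, 175, 2840]);
translate([0, 175, 0]) cube([175, 3830, 2840]);
translate([5475, 175, 0]) cube([175, 3830, 2840]);


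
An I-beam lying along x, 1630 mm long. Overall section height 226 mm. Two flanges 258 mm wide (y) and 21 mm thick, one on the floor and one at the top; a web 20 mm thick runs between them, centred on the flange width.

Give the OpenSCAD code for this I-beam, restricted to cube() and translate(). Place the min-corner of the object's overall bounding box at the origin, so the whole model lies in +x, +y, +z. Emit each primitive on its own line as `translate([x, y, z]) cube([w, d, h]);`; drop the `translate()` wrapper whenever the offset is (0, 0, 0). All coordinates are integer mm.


cube([1630, 258, 21]);
translate([0, 119, 21]) cube([1630, 20, 184]);
translate([0, 0, 205]) cube([1630, 258, 21]);


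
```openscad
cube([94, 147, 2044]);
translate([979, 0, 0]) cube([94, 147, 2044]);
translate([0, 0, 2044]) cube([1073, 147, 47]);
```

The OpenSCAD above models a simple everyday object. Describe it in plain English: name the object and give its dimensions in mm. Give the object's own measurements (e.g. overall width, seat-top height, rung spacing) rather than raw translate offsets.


A door frame. The clear opening is 885 mm wide and 2044 mm high. Two 94 mm wide jambs, 147 mm deep, stand either side of the opening from the floor to the top of the opening. A 47 mm thick head sits across the top of both jambs, spanning the full outside width of the frame.


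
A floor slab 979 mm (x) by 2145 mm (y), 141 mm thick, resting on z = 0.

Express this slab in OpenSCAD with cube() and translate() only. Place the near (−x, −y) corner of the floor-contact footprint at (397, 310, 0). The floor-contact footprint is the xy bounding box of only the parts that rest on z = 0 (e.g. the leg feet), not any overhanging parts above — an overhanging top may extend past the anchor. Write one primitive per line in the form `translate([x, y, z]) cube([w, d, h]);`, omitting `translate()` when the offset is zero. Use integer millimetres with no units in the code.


translate([397, 310, 0]) cube([979, 2145, 141]);


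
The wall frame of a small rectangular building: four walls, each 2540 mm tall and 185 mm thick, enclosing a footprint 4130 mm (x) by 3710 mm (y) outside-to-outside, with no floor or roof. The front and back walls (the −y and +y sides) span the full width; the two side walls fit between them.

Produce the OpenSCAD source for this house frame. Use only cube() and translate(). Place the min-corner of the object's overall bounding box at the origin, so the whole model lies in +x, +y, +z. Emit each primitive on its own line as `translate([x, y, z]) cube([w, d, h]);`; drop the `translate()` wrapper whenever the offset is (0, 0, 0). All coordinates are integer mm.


cube([4130, 185, 2540]);
translate([0, 3525, 0]) cube([4130, 185, 2540]);
translate([0, 185, 0]) cube([185, 3340, 2540]);
translate([3945, 185, 0]) cube([185, 3340, 2540]);


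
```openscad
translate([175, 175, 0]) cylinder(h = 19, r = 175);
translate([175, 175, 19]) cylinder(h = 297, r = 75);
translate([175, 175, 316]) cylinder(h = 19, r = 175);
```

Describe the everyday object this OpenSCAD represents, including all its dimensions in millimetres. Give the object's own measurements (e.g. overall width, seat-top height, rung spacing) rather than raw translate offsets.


A spool: two coaxial disc flanges of radius 175 mm and thickness 19 mm, joined by a core cylinder of radius 75 mm and height 297 mm. The lower flange rests on z = 0 and the three cylinders share a vertical axis.


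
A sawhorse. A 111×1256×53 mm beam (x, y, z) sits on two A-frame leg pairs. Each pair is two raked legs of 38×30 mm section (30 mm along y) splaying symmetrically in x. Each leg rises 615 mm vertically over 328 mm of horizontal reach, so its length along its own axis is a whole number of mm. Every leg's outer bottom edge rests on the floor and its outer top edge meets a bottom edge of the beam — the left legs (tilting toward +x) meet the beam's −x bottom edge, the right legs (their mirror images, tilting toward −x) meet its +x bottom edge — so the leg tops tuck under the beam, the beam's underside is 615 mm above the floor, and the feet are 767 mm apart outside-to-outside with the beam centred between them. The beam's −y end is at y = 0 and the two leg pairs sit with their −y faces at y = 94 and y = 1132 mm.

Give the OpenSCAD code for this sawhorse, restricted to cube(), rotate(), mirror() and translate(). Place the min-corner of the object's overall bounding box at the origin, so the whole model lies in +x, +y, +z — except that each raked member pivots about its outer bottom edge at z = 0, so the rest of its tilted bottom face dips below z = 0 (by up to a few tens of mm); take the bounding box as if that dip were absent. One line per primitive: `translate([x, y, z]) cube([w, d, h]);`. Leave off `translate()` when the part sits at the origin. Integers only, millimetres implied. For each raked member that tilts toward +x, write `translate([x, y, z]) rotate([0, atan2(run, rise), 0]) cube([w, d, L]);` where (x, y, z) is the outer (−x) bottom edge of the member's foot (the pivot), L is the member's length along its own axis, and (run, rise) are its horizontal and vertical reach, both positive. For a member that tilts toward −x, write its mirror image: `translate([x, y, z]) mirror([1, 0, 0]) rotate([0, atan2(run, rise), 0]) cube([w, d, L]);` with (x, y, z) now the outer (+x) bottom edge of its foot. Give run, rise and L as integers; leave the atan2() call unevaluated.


// leg length = √(328² + 615²) = 697
// right-leg outer foot x = 2·328 + 111 = 767
// beam min-corner = (328, 0, 615)
translate([328, 0, 615]) cube([111, 1256, 53]);
translate([0, 94, 0]) rotate([0, atan2(328, 615), 0]) cube([38, 30, 697]);
translate([767, 94, 0]) mirror([1, 0, 0]) rotate([0, atan2(328, 615), 0]) cube([38, 30, 697]);
translate([0, 1132, 0]) rotate([0, atan2(328, 615), 0]) cube([38, 30, 697]);
translate([767, 1132, 0]) mirror([1, 0, 0]) rotate([0, atan2(328, 615), 0]) cube([38, 30, 697]);


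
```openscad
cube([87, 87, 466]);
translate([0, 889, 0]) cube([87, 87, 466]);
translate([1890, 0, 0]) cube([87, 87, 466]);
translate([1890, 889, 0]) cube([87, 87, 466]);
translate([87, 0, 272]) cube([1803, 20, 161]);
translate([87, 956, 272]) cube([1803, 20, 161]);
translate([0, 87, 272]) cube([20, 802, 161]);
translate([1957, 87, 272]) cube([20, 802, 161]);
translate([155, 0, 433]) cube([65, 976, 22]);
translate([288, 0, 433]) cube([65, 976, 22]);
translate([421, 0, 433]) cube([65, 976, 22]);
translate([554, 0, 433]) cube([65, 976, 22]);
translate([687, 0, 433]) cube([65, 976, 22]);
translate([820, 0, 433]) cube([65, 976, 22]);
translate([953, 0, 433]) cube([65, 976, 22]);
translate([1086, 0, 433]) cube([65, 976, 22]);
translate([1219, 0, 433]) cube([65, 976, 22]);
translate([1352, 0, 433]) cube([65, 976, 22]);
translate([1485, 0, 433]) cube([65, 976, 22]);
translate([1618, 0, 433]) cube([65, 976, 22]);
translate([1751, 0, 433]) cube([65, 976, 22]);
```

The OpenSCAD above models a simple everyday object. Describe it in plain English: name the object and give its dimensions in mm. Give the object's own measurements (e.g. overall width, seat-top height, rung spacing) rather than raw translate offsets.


A bed frame 1977 mm long (x) by 976 mm wide (y). Four 87×87 mm corner posts, 466 mm tall, at the corners of the footprint. Four rails of 20 mm thickness and 161 mm height run between adjacent posts with their undersides at z = 272 mm, their outer faces flush with the outside of the frame (the two x-running rails run between the posts' inner faces; the two y-running rails run between the posts' inner faces). 13 slats, each 65 mm wide (x) and 22 mm thick, lie across the top of the two x-running rails, running the full 976 mm width of the frame in y; along x they sit between the end posts with a 68 mm gap after the −x posts and between neighbouring slats, leaving 74 mm before the +x posts.
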